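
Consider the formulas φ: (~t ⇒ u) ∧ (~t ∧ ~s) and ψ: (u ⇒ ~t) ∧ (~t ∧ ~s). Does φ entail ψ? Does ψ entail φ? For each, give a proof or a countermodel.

Forward direction. Assume the antecedent. If s is true, the antecedent cannot hold. If s is false, the antecedent forces (s = F, t = F, u = T), and (u ⇒ ~t) ∧ (~t ∧ ~s) holds there. Either way (u ⇒ ~t) ∧ (~t ∧ ~s) holds.

Converse. This fails. Under s = F, t = F, u = F, the left side is false but the right side is true.

Not equivalent: only (⇒) holds.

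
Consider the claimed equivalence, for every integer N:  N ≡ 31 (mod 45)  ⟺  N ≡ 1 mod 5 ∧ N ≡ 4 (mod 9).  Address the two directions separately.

Both directions hold.

(⇒) Suppose N ≡ 31 (mod 45); write N = 45j + 31. Since 5 ∣ 45, reducing mod 5 gives N ≡ 31 ≡ 1 (mod 5); since 9 ∣ 45, reducing mod 9 gives N ≡ 31 ≡ 4 (mod 9).

(⇐) Conversely, if N ≡ 1 (mod 5) and N ≡ 4 (mod 9), then by the Chinese remainder theorem N ≡ 31 (mod 45). This is exactly N ≡ 31 (mod 45).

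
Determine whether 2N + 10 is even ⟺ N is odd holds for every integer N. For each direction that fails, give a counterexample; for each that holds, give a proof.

[⇒] This fails: take N = 6. Then 2N + 10 = 22, which is even, yet N = 6 is even, not odd.

[⇐] Suppose N is odd. Since 2 is even, 2N is even for every N, so 2N + 10 has the same parity as 10, which is even. Hence 2N + 10 is even.

Only the reverse direction holds.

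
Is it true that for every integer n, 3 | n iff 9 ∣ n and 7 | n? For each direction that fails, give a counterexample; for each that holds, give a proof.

Not equivalent: only (⇐) holds.

(⟹) This fails: take n = 3. Certainly 3 ∣ 3, but 9 ∤ 3.

(⟸) Suppose 9 ∣ n and 7 ∣ n. Any common multiple of 9 and 7 is a multiple of their lcm; here gcd(9, 7) = 1, so lcm(9, 7) = 9·7 = 63, so 63 ∣ n. Since 3 ∣ 63, it follows that 3 ∣ n.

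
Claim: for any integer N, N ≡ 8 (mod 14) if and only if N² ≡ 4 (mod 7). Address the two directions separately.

(→) This fails: take N = 8. Then 8 ≡ 8 (mod 14), but 8² = 64 ≡ 1 (mod 7), not 4.

(←) This fails: take N = 2. Then 2² = 4 ≡ 4 (mod 7), yet 2 ≡ 2 (mod 14), not 8.

Neither direction holds.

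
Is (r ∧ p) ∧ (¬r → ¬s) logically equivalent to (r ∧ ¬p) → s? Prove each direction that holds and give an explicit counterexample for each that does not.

(←) This fails. Under p = F, s = F, r = F, the left side is false but the right side is true.

(→) Assume the antecedent. If p is true, (r ∧ ¬p) → s reduces to true regardless of the other variables. If p is false, the antecedent cannot hold. Either way (r ∧ ¬p) → s holds.

Not equivalent: only (⇒) holds.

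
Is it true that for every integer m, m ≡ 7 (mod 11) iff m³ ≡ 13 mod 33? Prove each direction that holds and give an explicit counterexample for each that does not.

Only the reverse direction holds.

(⟹) This fails: take m = 18. Then 18 ≡ 7 (mod 11), but 18³ = 5832 ≡ 24 (mod 33), not 13.

(⟸) Conversely, the residues r modulo 33 with r³ ≡ 13 (mod 33) are exactly {7}, and each is ≡ 7 (mod 11).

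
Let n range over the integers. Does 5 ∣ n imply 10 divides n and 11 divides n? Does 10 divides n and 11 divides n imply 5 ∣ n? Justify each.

Only the converse holds.

[⇒] This fails: take n = 5. Certainly 5 ∣ 5, but 10 ∤ 5.

[⇐] Suppose 10 ∣ n and 11 ∣ n. Any common multiple of 10 and 11 is a multiple of their lcm; here gcd(10, 11) = 1, so lcm(10, 11) = 10·11 = 110, so 110 ∣ n. Since 5 ∣ 110, it follows that 5 ∣ n.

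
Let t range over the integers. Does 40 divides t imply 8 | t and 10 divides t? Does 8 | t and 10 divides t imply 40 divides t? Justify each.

Converse. Suppose 8 ∣ t and 10 ∣ t. Any common multiple of 8 and 10 is a multiple of their lcm; here lcm(8, 10) = 8·10/gcd(8, 10) = 80/2 = 40, so 40 ∣ t.

Forward direction. If 40 ∣ t, write t = 40q. Since 40 = 5·8, t = 8·(5q), so 8 ∣ t; and since 40 = 4·10, t = 10·(4q), so 10 ∣ t.

Both directions hold.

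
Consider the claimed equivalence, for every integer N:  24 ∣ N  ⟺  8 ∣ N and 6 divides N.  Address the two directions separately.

The biconditional holds.

[⇒] If 24 ∣ N, write N = 24q. Since 24 = 3·8, N = 8·(3q), so 8 ∣ N; and since 24 = 4·6, N = 6·(4q), so 6 ∣ N.

[⇐] Suppose 8 ∣ N and 6 ∣ N. Any common multiple of 8 and 6 is a multiple of their lcm; here lcm(8, 6) = 8·6/gcd(8, 6) = 48/2 = 24, so 24 ∣ N.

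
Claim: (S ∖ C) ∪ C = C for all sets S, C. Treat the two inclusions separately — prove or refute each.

Forward inclusion. This inclusion fails. Take S = {1}, C = ∅; then 1 ∈ (S ∖ C) ∪ C but 1 ∉ C.

Reverse inclusion. Let x ∈ C. Then either x ∈ C and x ∉ S; or x ∈ S ∩ C. In each case x ∈ (S ∖ C) ∪ C, so C ⊆ (S ∖ C) ∪ C.

Only the reverse inclusion holds.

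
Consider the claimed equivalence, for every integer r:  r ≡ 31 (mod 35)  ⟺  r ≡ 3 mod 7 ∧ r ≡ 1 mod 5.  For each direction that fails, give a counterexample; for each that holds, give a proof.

Both directions hold.

(⟹) Suppose r ≡ 31 (mod 35); write r = 35j + 31. Since 7 ∣ 35, reducing mod 7 gives r ≡ 31 ≡ 3 (mod 7); since 5 ∣ 35, reducing mod 5 gives r ≡ 31 ≡ 1 (mod 5).

(⟸) Conversely, if r ≡ 3 (mod 7) and r ≡ 1 (mod 5), then by the Chinese remainder theorem r ≡ 31 (mod 35). This is exactly r ≡ 31 (mod 35).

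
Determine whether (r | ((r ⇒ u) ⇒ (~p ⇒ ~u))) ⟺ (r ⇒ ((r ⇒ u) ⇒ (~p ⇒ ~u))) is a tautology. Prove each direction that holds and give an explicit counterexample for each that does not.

Forward direction. This fails. Under p = F, r = T, u = T, the left side is true but the right side is false.

Converse. This fails. Under p = F, r = F, u = T, the left side is false but the right side is true.

Neither implication holds.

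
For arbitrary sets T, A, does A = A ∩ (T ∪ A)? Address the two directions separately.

Both inclusions hold.

(⟸) Let x ∈ A ∩ (T ∪ A). Then either x ∈ A and x ∉ T; or x ∈ T ∩ A. In each case x ∈ A, so A ∩ (T ∪ A) ⊆ A.

(⟹) Let x ∈ A. Then either x ∈ A and x ∉ T; or x ∈ T ∩ A. In each case x ∈ A ∩ (T ∪ A), so A ⊆ A ∩ (T ∪ A).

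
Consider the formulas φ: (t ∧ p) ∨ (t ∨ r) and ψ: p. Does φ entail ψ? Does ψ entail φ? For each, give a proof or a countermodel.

Both directions fail.

[⇒] This fails. Under p = F, r = T, t = F, the left side is true but the right side is false.

[⇐] This fails. Under p = T, r = F, t = F, the left side is false but the right side is true.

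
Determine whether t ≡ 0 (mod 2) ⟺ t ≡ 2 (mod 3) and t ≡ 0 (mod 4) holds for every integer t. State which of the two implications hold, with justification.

Forward direction. This fails: t = 0 gives 0 ≡ 0 (mod 2) but 0 ≡ 0 (mod 3), so the conjunction on the right does not hold.

Converse. If t ≡ 2 (mod 3) and t ≡ 0 (mod 4), then by the Chinese remainder theorem t ≡ 8 (mod 12). Since 8 ≡ 0 (mod 2) and 2 ∣ 12, we get t ≡ 0 (mod 2).

Only the converse holds.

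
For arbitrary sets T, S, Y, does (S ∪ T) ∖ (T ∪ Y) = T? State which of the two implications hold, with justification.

Forward inclusion. This inclusion fails. Take T = ∅, S = {1}, Y = ∅; then 1 ∈ (S ∪ T) ∖ (T ∪ Y) but 1 ∉ T.

Reverse inclusion. This inclusion fails. Take T = {1}, S = ∅, Y = ∅; then 1 ∈ T but 1 ∉ (S ∪ T) ∖ (T ∪ Y).

(⊆) fails and (⊇) fails.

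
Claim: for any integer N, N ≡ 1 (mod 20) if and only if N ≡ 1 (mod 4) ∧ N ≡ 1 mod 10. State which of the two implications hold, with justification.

[⇒] Suppose N ≡ 1 (mod 20); write N = 20j + 1. Since 4 ∣ 20, reducing mod 4 gives N ≡ 1 (mod 4); since 10 ∣ 20, reducing mod 10 gives N ≡ 1 (mod 10).

[⇐] Conversely, if N ≡ 1 (mod 4) and N ≡ 1 (mod 10), then by the Chinese remainder theorem N ≡ 1 (mod 20). This is exactly N ≡ 1 (mod 20).

Both directions hold.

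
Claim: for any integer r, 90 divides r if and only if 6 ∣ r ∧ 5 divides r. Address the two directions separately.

Only the forward implication holds.

[⇒] If 90 ∣ r, write r = 90q. Since 90 = 15·6, r = 6·(15q), so 6 ∣ r; and since 90 = 18·5, r = 5·(18q), so 5 ∣ r.

[⇐] This fails: take r = 30. Both 6 ∣ 30 and 5 ∣ 30, yet 30 is not a multiple of 90 (since 30 = 0·90 + 30), so 90 ∤ 30.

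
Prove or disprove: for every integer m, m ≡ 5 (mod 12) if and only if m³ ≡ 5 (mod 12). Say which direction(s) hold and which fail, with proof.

Both directions hold.

(←) Suppose m³ ≡ 5 (mod 12). The only residue r in {0, …, 11} with r³ ≡ 5 (mod 12) is r = 5, so m ≡ 5 (mod 12).

(→) Suppose m ≡ 5 (mod 12). Write m = 12j + 5. Then (12j + 5)³ = 1728j³ + 2160j² + 900j + 125 = 12(144j³ + 180j² + 75j + 10) + 5, so m³ ≡ 5 (mod 12).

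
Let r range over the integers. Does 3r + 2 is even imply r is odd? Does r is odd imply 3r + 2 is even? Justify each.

(→) This fails: r = 2 gives 3r + 2 = 8, which is even, but 2 is even, not odd.

(←) This also fails: r = 3 is odd, but 3r + 2 = 11 is odd, not even.

Neither implication holds.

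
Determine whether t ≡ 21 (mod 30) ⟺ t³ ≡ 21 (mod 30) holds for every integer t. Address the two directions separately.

[⇒] Suppose t ≡ 21 (mod 30). Write t = 30j + 21. Then (30j + 21)³ = 27000j³ + 56700j² + 39690j + 9261 = 30(900j³ + 1890j² + 1323j + 308) + 21, so t³ ≡ 21 (mod 30).

[⇐] Conversely, suppose t³ ≡ 21 (mod 30). The only residue r in {0, …, 29} with r³ ≡ 21 (mod 30) is r = 21, so t ≡ 21 (mod 30).

Equivalent; both directions hold.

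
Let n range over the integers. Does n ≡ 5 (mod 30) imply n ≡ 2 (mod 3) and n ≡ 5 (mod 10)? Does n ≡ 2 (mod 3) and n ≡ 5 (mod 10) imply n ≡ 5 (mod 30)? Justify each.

(⇒) Suppose n ≡ 5 (mod 30); write n = 30j + 5. Since 3 ∣ 30, reducing mod 3 gives n ≡ 5 ≡ 2 (mod 3); since 10 ∣ 30, reducing mod 10 gives n ≡ 5 (mod 10).

(⇐) Conversely, if n ≡ 2 (mod 3) and n ≡ 5 (mod 10), then by the Chinese remainder theorem n ≡ 5 (mod 30). This is exactly n ≡ 5 (mod 30).

The biconditional holds.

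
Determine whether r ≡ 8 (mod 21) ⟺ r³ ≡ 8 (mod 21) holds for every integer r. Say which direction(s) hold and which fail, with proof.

Only the forward implication holds.

Forward direction. Suppose r ≡ 8 (mod 21). Write r = 21j + 8. Then (21j + 8)³ = 9261j³ + 10584j² + 4032j + 512 = 21(441j³ + 504j² + 192j + 24) + 8, so r³ ≡ 8 (mod 21).

Converse. This fails: take r = 2. Then 2³ = 8 ≡ 8 (mod 21), yet 2 ≡ 2 (mod 21), not 8.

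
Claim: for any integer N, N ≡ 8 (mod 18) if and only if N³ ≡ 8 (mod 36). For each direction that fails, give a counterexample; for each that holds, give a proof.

(⇒) Suppose N ≡ 8 (mod 18). Working modulo 36, N ∈ {8, 26}; for each such r, r³ ≡ 8 (mod 36).

(⇐) This fails: take N = 2. Then 2³ = 8 ≡ 8 (mod 36), yet 2 ≡ 2 (mod 18), not 8.

Not equivalent: only (⇒) holds.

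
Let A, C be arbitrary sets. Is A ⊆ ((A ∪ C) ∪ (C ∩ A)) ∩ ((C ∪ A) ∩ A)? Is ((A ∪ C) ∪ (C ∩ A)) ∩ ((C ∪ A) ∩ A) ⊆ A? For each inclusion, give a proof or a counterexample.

The two sets are equal.

(⟹) Let x ∈ A. Then either x ∈ A and x ∉ C; or x ∈ A ∩ C. In each case x ∈ ((A ∪ C) ∪ (C ∩ A)) ∩ ((C ∪ A) ∩ A), so A ⊆ ((A ∪ C) ∪ (C ∩ A)) ∩ ((C ∪ A) ∩ A).

(⟸) Let x ∈ ((A ∪ C) ∪ (C ∩ A)) ∩ ((C ∪ A) ∩ A). Then either x ∈ A and x ∉ C; or x ∈ A ∩ C. In each case x ∈ A, so ((A ∪ C) ∪ (C ∩ A)) ∩ ((C ∪ A) ∩ A) ⊆ A.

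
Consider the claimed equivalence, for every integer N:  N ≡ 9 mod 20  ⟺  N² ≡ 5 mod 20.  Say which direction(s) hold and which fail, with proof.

Neither implication holds.

Forward direction. This fails: take N = 9. Then 9 ≡ 9 (mod 20), but 9² = 81 ≡ 1 (mod 20), not 5.

Converse. This fails: take N = 5. Then 5² = 25 ≡ 5 (mod 20), yet 5 ≡ 5 (mod 20), not 9.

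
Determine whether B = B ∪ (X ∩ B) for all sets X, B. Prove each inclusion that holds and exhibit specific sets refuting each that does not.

(⟹) Let x ∈ B. Then either x ∈ B and x ∉ X; or x ∈ X ∩ B. In each case x ∈ B ∪ (X ∩ B), so B ⊆ B ∪ (X ∩ B).

(⟸) Let x ∈ B ∪ (X ∩ B). Then either x ∈ B and x ∉ X; or x ∈ X ∩ B. In each case x ∈ B, so B ∪ (X ∩ B) ⊆ B.

The two sets are equal.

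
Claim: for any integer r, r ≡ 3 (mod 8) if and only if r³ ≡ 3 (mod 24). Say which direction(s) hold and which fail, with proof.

Not equivalent: only (⇐) holds.

[⇒] This fails: take r = 11. Then 11 ≡ 3 (mod 8), but 11³ = 1331 ≡ 11 (mod 24), not 3.

[⇐] Conversely, the residues r modulo 24 with r³ ≡ 3 (mod 24) are exactly {3}, and each is ≡ 3 (mod 8).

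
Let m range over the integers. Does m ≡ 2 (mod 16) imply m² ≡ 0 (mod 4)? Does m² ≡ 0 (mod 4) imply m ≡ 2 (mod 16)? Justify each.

(→) Suppose m ≡ 2 (mod 16). Then m² ≡ 2² = 4 (mod 16), and since 4 ∣ 16, also m² ≡ 0 (mod 4).

(←) This fails: take m = 0. Then 0² = 0 ≡ 0 (mod 4), yet 0 ≡ 0 (mod 16), not 2.

Not equivalent: only (⇒) holds.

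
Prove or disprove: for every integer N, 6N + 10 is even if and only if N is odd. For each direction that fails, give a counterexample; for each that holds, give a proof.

The forward direction fails; the converse holds.

[⇐] Suppose N is odd. Since 6 is even, 6N is even for every N, so 6N + 10 has the same parity as 10, which is even. Hence 6N + 10 is even.

[⇒] This fails: take N = 4. Then 6N + 10 = 34, which is even, yet N = 4 is even, not odd.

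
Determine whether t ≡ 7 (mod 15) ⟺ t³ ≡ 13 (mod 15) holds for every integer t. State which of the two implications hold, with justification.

Both directions hold.

(⟹) Suppose t ≡ 7 (mod 15). Write t = 15j + 7. Then (15j + 7)³ = 3375j³ + 4725j² + 2205j + 343 = 15(225j³ + 315j² + 147j + 22) + 13, so t³ ≡ 13 (mod 15).

(⟸) Conversely, suppose t³ ≡ 13 (mod 15). The only residue r in {0, …, 14} with r³ ≡ 13 (mod 15) is r = 7, so t ≡ 7 (mod 15).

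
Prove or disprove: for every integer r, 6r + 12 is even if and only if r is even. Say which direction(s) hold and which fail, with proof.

(⇒) fails; (⇐) holds.

[⇐] Suppose r is even. Since 6 is even, 6r is even for every r, so 6r + 12 has the same parity as 12, which is even. Hence 6r + 12 is even.

[⇒] This fails: take r = 7. Then 6r + 12 = 54, which is even, yet r = 7 is odd, not even.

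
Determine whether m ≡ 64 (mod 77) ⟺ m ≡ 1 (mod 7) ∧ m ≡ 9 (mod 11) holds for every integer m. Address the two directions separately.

Both directions hold; the statement is true.

[⇒] Suppose m ≡ 64 (mod 77); write m = 77j + 64. Since 7 ∣ 77, reducing mod 7 gives m ≡ 64 ≡ 1 (mod 7); since 11 ∣ 77, reducing mod 11 gives m ≡ 64 ≡ 9 (mod 11).

[⇐] Conversely, if m ≡ 1 (mod 7) and m ≡ 9 (mod 11), then by the Chinese remainder theorem m ≡ 64 (mod 77). This is exactly m ≡ 64 (mod 77).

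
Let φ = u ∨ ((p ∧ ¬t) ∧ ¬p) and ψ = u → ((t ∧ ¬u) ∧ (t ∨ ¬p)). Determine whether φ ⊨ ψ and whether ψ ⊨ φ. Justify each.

Both directions fail.

(→) This fails. Under u = T, t = F, p = F, the left side is true but the right side is false.

(←) This fails. Under u = F, t = F, p = F, the left side is false but the right side is true.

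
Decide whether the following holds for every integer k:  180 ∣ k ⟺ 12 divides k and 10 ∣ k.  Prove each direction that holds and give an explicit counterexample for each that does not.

Not equivalent: only (⇒) holds.

Forward direction. If 180 ∣ k, write k = 180q. Since 180 = 15·12, k = 12·(15q), so 12 ∣ k; and since 180 = 18·10, k = 10·(18q), so 10 ∣ k.

Converse. This fails: take k = 60. Both 12 ∣ 60 and 10 ∣ 60, yet 60 is not a multiple of 180 (since 60 = 0·180 + 60), so 180 ∤ 60.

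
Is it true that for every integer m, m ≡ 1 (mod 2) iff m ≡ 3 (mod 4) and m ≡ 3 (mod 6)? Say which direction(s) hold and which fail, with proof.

Not equivalent: only (⇐) holds.

(⟹) This fails: m = 1 gives 1 ≡ 1 (mod 2) but 1 ≡ 1 (mod 4), so the conjunction on the right does not hold.

(⟸) Conversely, if m ≡ 3 (mod 4) and m ≡ 3 (mod 6), then by the Chinese remainder theorem m ≡ 3 (mod 12). Since 3 ≡ 1 (mod 2) and 2 ∣ 12, we get m ≡ 1 (mod 2).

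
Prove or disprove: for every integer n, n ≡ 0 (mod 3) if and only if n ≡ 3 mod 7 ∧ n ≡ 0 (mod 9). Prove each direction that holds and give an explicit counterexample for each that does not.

[⇒] This fails: n = 0 gives 0 ≡ 0 (mod 3) but 0 ≡ 0 (mod 7), so the conjunction on the right does not hold.

[⇐] Conversely, if n ≡ 3 (mod 7) and n ≡ 0 (mod 9), then by the Chinese remainder theorem n ≡ 45 (mod 63). Since 45 ≡ 0 (mod 3) and 3 ∣ 63, we get n ≡ 0 (mod 3).

(⇒) fails; (⇐) holds.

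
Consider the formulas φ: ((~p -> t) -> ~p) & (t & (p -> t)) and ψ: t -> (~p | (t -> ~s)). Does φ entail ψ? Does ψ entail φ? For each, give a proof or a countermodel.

(→) Assume the antecedent. If s is true, the antecedent forces (s = T, p = F, t = T), and t -> (~p | (t -> ~s)) holds there. If s is false, t -> (~p | (t -> ~s)) reduces to true regardless of the other variables. Either way t -> (~p | (t -> ~s)) holds.

(←) This fails. Under s = F, p = F, t = F, the left side is false but the right side is true.

Only the forward direction holds.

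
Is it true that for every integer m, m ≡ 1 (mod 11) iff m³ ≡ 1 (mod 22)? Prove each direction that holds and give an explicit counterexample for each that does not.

(→) This fails: take m = 12. Then 12 ≡ 1 (mod 11), but 12³ = 1728 ≡ 12 (mod 22), not 1.

(←) Conversely, the residues r modulo 22 with r³ ≡ 1 (mod 22) are exactly {1}, and each is ≡ 1 (mod 11).

(⇒) fails; (⇐) holds.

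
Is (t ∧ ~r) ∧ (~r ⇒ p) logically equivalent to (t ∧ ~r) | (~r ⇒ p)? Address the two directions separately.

Forward direction. Assume the antecedent. If p is true, (t ∧ ~r) | (~r ⇒ p) reduces to true regardless of the other variables. If p is false, the antecedent cannot hold. Either way (t ∧ ~r) | (~r ⇒ p) holds.

Converse. This fails. Under p = T, r = F, t = F, the left side is false but the right side is true.

(⇒) holds; (⇐) fails.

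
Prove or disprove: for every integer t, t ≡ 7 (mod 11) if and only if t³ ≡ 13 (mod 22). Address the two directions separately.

[⇒] This fails: take t = 18. Then 18 ≡ 7 (mod 11), but 18³ = 5832 ≡ 2 (mod 22), not 13.

[⇐] Conversely, the residues r modulo 22 with r³ ≡ 13 (mod 22) are exactly {7}, and each is ≡ 7 (mod 11).

Only the reverse direction holds.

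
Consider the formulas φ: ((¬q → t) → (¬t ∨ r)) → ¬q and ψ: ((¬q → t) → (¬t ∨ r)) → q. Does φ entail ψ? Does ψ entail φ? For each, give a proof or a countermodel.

Neither direction holds.

(⇒) This fails. Under r = F, t = F, q = F, the left side is true but the right side is false.

(⇐) This fails. Under r = F, t = F, q = T, the left side is false but the right side is true.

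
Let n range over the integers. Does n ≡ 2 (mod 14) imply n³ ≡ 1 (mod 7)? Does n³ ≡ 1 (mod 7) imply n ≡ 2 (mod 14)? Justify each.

(←) This fails: take n = 1. Then 1³ = 1 ≡ 1 (mod 7), yet 1 ≡ 1 (mod 14), not 2.

(→) Suppose n ≡ 2 (mod 14). Then n³ ≡ 2³ = 8 (mod 14), and since 7 ∣ 14, also n³ ≡ 1 (mod 7).

The forward direction holds; the converse fails.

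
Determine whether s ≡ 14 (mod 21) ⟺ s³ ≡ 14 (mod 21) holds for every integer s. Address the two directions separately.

Both directions hold; the statement is true.

[⇒] Suppose s ≡ 14 (mod 21). Write s = 21j + 14. Then (21j + 14)³ = 9261j³ + 18522j² + 12348j + 2744 = 21(441j³ + 882j² + 588j + 130) + 14, so s³ ≡ 14 (mod 21).

[⇐] Conversely, suppose s³ ≡ 14 (mod 21). The only residue r in {0, …, 20} with r³ ≡ 14 (mod 21) is r = 14, so s ≡ 14 (mod 21).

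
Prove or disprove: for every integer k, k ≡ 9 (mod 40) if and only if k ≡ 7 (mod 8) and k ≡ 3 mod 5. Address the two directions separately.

(⇒) This fails: k = 9 gives 9 ≡ 9 (mod 40) but 9 ≡ 1 (mod 8), so the conjunction on the right does not hold.

(⇐) This fails: k = 23 satisfies both congruences on the right (23 ≡ 7 mod 8 and 23 ≡ 3 mod 5) yet 23 ≡ 23 (mod 40), not 9.

Neither direction holds.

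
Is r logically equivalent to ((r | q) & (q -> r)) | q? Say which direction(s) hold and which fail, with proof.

Only the forward direction holds.

(⇐) This fails. Under r = F, q = T, the left side is false but the right side is true.

(⇒) Assume the antecedent. If r is true, ((r | q) & (q -> r)) | q reduces to true regardless of the other variables. If r is false, the antecedent cannot hold. Either way ((r | q) & (q -> r)) | q holds.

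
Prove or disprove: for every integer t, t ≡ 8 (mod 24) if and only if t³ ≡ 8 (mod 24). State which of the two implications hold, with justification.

[⇐] This fails: take t = 2. Then 2³ = 8 ≡ 8 (mod 24), yet 2 ≡ 2 (mod 24), not 8.

[⇒] Suppose t ≡ 8 (mod 24). Write t = 24j + 8. Then (24j + 8)³ = 13824j³ + 13824j² + 4608j + 512 = 24(576j³ + 576j² + 192j + 21) + 8, so t³ ≡ 8 (mod 24).

Only the forward implication holds.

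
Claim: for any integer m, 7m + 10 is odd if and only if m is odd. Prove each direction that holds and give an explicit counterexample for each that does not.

Equivalent; both directions hold.

[⇒] Suppose 7m + 10 is odd. Since 7 is odd, 7m and m have the same parity, so 7m + 10 ≡ m + 10 (mod 2). As 10 is even, 7m + 10 is odd exactly when m is odd. Thus m is odd.

[⇐] Conversely, suppose m is odd; write m = 2j + 1. Then 7m + 10 = 7·(2j + 1) + 10 = 2·7j + 17, which is odd.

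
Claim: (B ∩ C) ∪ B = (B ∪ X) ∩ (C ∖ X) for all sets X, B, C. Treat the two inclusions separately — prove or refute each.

The sets are not equal: only the reverse inclusion holds.

(⊆) This inclusion fails. Take X = ∅, B = {1}, C = ∅; then 1 ∈ (B ∩ C) ∪ B but 1 ∉ (B ∪ X) ∩ (C ∖ X).

(⊇) Let x ∈ (B ∪ X) ∩ (C ∖ X). Then x ∈ B ∩ C and x ∉ X, from which x ∈ (B ∩ C) ∪ B.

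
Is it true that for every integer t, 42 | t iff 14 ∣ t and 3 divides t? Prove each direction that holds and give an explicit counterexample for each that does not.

(⟹) If 42 ∣ t, write t = 42q. Since 42 = 3·14, t = 14·(3q), so 14 ∣ t; and since 42 = 14·3, t = 3·(14q), so 3 ∣ t.

(⟸) Suppose 14 ∣ t and 3 ∣ t. Any common multiple of 14 and 3 is a multiple of their lcm; here gcd(14, 3) = 1, so lcm(14, 3) = 14·3 = 42, so 42 ∣ t.

Both directions hold; the statement is true.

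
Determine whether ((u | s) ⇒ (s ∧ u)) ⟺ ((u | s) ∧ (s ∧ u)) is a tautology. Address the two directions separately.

(⇒) This fails. Under s = F, u = F, the left side is true but the right side is false.

(⇐) Assume the antecedent. If s is true, the antecedent forces (s = T, u = T), and (u | s) ⇒ (s ∧ u) holds there. If s is false, the antecedent cannot hold. Either way (u | s) ⇒ (s ∧ u) holds.

Only the converse holds.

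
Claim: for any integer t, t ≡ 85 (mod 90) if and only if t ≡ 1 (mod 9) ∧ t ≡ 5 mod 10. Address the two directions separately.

[⇒] This fails: t = 85 gives 85 ≡ 85 (mod 90) but 85 ≡ 4 (mod 9), so the conjunction on the right does not hold.

[⇐] This fails: t = 55 satisfies both congruences on the right (55 ≡ 1 mod 9 and 55 ≡ 5 mod 10) yet 55 ≡ 55 (mod 90), not 85.

Neither direction holds.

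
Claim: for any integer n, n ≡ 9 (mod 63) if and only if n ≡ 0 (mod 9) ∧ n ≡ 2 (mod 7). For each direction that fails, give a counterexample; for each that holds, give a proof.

(⟸) If n ≡ 0 (mod 9) and n ≡ 2 (mod 7), then by the Chinese remainder theorem n ≡ 9 (mod 63). This is exactly n ≡ 9 (mod 63).

(⟹) Suppose n ≡ 9 (mod 63); write n = 63j + 9. Since 9 ∣ 63, reducing mod 9 gives n ≡ 9 ≡ 0 (mod 9); since 7 ∣ 63, reducing mod 7 gives n ≡ 9 ≡ 2 (mod 7).

Equivalent; both directions hold.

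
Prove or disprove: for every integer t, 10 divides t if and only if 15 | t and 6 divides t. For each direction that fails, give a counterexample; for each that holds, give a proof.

[⇒] This fails: take t = 10. Certainly 10 ∣ 10, but 15 ∤ 10.

[⇐] Suppose 15 ∣ t and 6 ∣ t. Any common multiple of 15 and 6 is a multiple of their lcm; here lcm(15, 6) = 15·6/gcd(15, 6) = 90/3 = 30, so 30 ∣ t. Since 10 ∣ 30, it follows that 10 ∣ t.

Only the converse holds.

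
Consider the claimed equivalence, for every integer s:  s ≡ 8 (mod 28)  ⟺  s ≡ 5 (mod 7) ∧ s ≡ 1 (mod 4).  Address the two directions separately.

(→) This fails: s = 8 gives 8 ≡ 8 (mod 28) but 8 ≡ 1 (mod 7), so the conjunction on the right does not hold.

(←) This fails: s = 5 satisfies both congruences on the right (5 ≡ 5 mod 7 and 5 ≡ 1 mod 4) yet 5 ≡ 5 (mod 28), not 8.

Neither direction holds.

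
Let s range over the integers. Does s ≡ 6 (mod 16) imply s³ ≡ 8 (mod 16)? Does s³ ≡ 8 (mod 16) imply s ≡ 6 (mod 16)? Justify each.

[⇒] Suppose s ≡ 6 (mod 16). Write s = 16j + 6. Then (16j + 6)³ = 4096j³ + 4608j² + 1728j + 216 = 16(256j³ + 288j² + 108j + 13) + 8, so s³ ≡ 8 (mod 16).

[⇐] This fails: take s = 2. Then 2³ = 8 ≡ 8 (mod 16), yet 2 ≡ 2 (mod 16), not 6.

Only the forward implication holds.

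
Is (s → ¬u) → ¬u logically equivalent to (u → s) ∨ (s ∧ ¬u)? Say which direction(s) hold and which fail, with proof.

Forward direction. Assume the antecedent. If u is true, the antecedent forces (u = T, s = T), and (u → s) ∨ (s ∧ ¬u) holds there. If u is false, (u → s) ∨ (s ∧ ¬u) reduces to true regardless of the other variables. Either way (u → s) ∨ (s ∧ ¬u) holds.

Converse. Assume the antecedent. If u is true, the antecedent forces (u = T, s = T), and (s → ¬u) → ¬u holds there. If u is false, (s → ¬u) → ¬u reduces to true regardless of the other variables. Either way (s → ¬u) → ¬u holds.

Equivalent; both directions hold.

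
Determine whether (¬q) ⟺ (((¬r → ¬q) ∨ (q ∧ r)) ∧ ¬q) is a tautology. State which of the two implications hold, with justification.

(⟹) Assume the antecedent. If q is true, the antecedent cannot hold. If q is false, ((¬r → ¬q) ∨ (q ∧ r)) ∧ ¬q reduces to true regardless of the other variables. Either way ((¬r → ¬q) ∨ (q ∧ r)) ∧ ¬q holds.

(⟸) Assume the antecedent. If q is true, the antecedent cannot hold. If q is false, ¬q reduces to true regardless of the other variables. Either way ¬q holds.

Both directions hold.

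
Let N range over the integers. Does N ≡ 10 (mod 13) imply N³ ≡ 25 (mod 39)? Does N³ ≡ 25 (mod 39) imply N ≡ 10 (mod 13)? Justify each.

Neither direction holds.

Forward direction. This fails: take N = 23. Then 23 ≡ 10 (mod 13), but 23³ = 12167 ≡ 38 (mod 39), not 25.

Converse. This fails: take N = 4. Then 4³ = 64 ≡ 25 (mod 39), yet 4 ≡ 4 (mod 13), not 10.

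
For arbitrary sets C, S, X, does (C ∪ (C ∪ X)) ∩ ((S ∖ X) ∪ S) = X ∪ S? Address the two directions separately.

(⊆) holds; (⊇) fails.

(⊆) Let x ∈ (C ∪ (C ∪ X)) ∩ ((S ∖ X) ∪ S). Then either x ∈ C ∩ S and x ∉ X; or x ∈ S ∩ X and x ∉ C; or x ∈ C ∩ S ∩ X. In each case x ∈ X ∪ S, so (C ∪ (C ∪ X)) ∩ ((S ∖ X) ∪ S) ⊆ X ∪ S.

(⊇) This inclusion fails. Take C = ∅, S = {1}, X = ∅; then 1 ∈ X ∪ S but 1 ∉ (C ∪ (C ∪ X)) ∩ ((S ∖ X) ∪ S).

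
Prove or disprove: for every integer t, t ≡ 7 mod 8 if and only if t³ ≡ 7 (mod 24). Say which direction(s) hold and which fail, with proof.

(⟸) The residues r modulo 24 with r³ ≡ 7 (mod 24) are exactly {7}, and each is ≡ 7 (mod 8).

(⟹) This fails: take t = 15. Then 15 ≡ 7 (mod 8), but 15³ = 3375 ≡ 15 (mod 24), not 7.

(⇒) fails; (⇐) holds.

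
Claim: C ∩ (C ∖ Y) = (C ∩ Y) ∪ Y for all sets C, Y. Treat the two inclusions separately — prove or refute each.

(⊆) fails and (⊇) fails.

(⊆) This inclusion fails. Take C = {1}, Y = ∅; then 1 ∈ C ∩ (C ∖ Y) but 1 ∉ (C ∩ Y) ∪ Y.

(⊇) This inclusion fails. Take C = ∅, Y = {1}; then 1 ∈ (C ∩ Y) ∪ Y but 1 ∉ C ∩ (C ∖ Y).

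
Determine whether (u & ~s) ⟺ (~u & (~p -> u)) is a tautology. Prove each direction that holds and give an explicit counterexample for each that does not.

(→) This fails. Under s = F, u = T, p = F, the left side is true but the right side is false.

(←) This fails. Under s = F, u = F, p = T, the left side is false but the right side is true.

Neither implication holds.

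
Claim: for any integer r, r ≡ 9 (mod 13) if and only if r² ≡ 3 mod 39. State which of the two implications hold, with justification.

Forward direction. This fails: take r = 22. Then 22 ≡ 9 (mod 13), but 22² = 484 ≡ 16 (mod 39), not 3.

Converse. This fails: take r = 30. Then 30² = 900 ≡ 3 (mod 39), yet 30 ≡ 4 (mod 13), not 9.

Both directions fail.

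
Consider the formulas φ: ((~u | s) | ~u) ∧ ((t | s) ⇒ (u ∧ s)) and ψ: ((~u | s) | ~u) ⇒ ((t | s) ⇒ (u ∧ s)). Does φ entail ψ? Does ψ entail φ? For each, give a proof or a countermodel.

Forward direction. Assume the antecedent. If t is true, the antecedent forces (t = T, u = T, s = T), and the consequent holds there. If t is false, the antecedent forces (t = F, u = F, s = F) or (t = F, u = T, s = T), and the consequent holds there. Either way the consequent holds.

Converse. This fails. Under t = F, u = T, s = F, the left side is false but the right side is true.

Only the forward implication holds.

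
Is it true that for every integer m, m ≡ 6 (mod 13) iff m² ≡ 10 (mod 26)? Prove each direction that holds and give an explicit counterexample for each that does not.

Both directions fail.

(⟹) This fails: take m = 19. Then 19 ≡ 6 (mod 13), but 19² = 361 ≡ 23 (mod 26), not 10.

(⟸) This fails: take m = 20. Then 20² = 400 ≡ 10 (mod 26), yet 20 ≡ 7 (mod 13), not 6.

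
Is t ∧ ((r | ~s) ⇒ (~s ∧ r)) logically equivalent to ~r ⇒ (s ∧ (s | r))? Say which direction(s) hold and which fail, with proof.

(→) Assume the antecedent. If s is true, ~r ⇒ (s ∧ (s | r)) reduces to true regardless of the other variables. If s is false, the antecedent forces (s = F, r = T, t = T), and ~r ⇒ (s ∧ (s | r)) holds there. Either way ~r ⇒ (s ∧ (s | r)) holds.

(←) This fails. Under s = T, r = F, t = F, the left side is false but the right side is true.

Only the forward direction holds.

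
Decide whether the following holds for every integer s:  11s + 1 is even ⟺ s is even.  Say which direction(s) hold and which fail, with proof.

Neither implication holds.

(⇒) This fails: s = 7 gives 11s + 1 = 78, which is even, but 7 is odd, not even.

(⇐) This also fails: s = 2 is even, but 11s + 1 = 23 is odd, not even.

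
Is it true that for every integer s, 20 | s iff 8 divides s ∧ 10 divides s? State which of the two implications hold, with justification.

[⇐] Suppose 8 ∣ s and 10 ∣ s. Any common multiple of 8 and 10 is a multiple of their lcm; here lcm(8, 10) = 8·10/gcd(8, 10) = 80/2 = 40, so 40 ∣ s. Since 20 ∣ 40, it follows that 20 ∣ s.

[⇒] This fails: take s = 20. Certainly 20 ∣ 20, but 8 ∤ 20.

The forward direction fails; the converse holds.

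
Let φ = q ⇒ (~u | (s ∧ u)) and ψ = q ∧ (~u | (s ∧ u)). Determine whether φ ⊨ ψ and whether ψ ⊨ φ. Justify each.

Forward direction. This fails. Under u = F, s = F, q = F, the left side is true but the right side is false.

Converse. Assume the antecedent. If u is true, the antecedent forces (u = T, s = T, q = T), and q ⇒ (~u | (s ∧ u)) holds there. If u is false, q ⇒ (~u | (s ∧ u)) reduces to true regardless of the other variables. Either way q ⇒ (~u | (s ∧ u)) holds.

Only the converse holds.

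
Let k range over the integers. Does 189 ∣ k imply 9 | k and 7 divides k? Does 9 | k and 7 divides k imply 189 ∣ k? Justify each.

Only the forward direction holds.

(⇒) If 189 ∣ k, write k = 189q. Since 189 = 21·9, k = 9·(21q), so 9 ∣ k; and since 189 = 27·7, k = 7·(27q), so 7 ∣ k.

(⇐) This fails: take k = 63. Both 9 ∣ 63 and 7 ∣ 63, yet 63 is not a multiple of 189 (since 63 = 0·189 + 63), so 189 ∤ 63.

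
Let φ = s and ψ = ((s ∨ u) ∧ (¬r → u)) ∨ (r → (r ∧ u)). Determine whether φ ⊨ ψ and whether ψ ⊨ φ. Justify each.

[⇒] Assume the antecedent. If r is true, the antecedent forces (r = T, s = T, u = F) or (r = T, s = T, u = T), and the consequent holds there. If r is false, the consequent reduces to true regardless of the other variables. Either way the consequent holds.

[⇐] This fails. Under r = F, s = F, u = F, the left side is false but the right side is true.

Only the forward implication holds.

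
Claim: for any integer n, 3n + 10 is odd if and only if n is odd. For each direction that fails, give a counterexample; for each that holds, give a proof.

Both directions hold; the statement is true.

(⇒) Suppose 3n + 10 is odd. Since 3 is odd, 3n and n have the same parity, so 3n + 10 ≡ n + 10 (mod 2). As 10 is even, 3n + 10 is odd exactly when n is odd. Thus n is odd.

(⇐) Conversely, suppose n is odd; write n = 2j + 1. Then 3n + 10 = 3·(2j + 1) + 10 = 2·3j + 13, which is odd.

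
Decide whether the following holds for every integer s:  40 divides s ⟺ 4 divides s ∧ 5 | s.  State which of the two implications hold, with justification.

Only the forward direction holds.

(⇐) This fails: take s = 20. Both 4 ∣ 20 and 5 ∣ 20, yet 20 is not a multiple of 40 (since 20 = 0·40 + 20), so 40 ∤ 20.

(⇒) If 40 ∣ s, write s = 40q. Since 40 = 10·4, s = 4·(10q), so 4 ∣ s; and since 40 = 8·5, s = 5·(8q), so 5 ∣ s.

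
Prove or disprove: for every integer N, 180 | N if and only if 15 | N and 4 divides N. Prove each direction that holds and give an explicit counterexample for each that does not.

The forward direction holds; the converse fails.

[⇒] If 180 ∣ N, write N = 180q. Since 180 = 12·15, N = 15·(12q), so 15 ∣ N; and since 180 = 45·4, N = 4·(45q), so 4 ∣ N.

[⇐] This fails: take N = 60. Both 15 ∣ 60 and 4 ∣ 60, yet 60 is not a multiple of 180 (since 60 = 0·180 + 60), so 180 ∤ 60.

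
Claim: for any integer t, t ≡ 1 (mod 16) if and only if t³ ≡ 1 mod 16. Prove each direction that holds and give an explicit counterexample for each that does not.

Equivalent; both directions hold.

(←) Suppose t³ ≡ 1 (mod 16). The only residue r in {0, …, 15} with r³ ≡ 1 (mod 16) is r = 1, so t ≡ 1 (mod 16).

(→) Suppose t ≡ 1 (mod 16). Write t = 16j + 1. Then (16j + 1)³ = 4096j³ + 768j² + 48j + 1 = 16(256j³ + 48j² + 3j) + 1, so t³ ≡ 1 (mod 16).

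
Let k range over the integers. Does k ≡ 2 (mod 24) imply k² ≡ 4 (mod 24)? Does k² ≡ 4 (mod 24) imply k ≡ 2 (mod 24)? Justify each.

(→) Suppose k ≡ 2 (mod 24). Write k = 24j + 2. Then (24j + 2)² = 576j² + 96j + 4 = 24(24j² + 4j) + 4, so k² ≡ 4 (mod 24).

(←) This fails: take k = 10. Then 10² = 100 ≡ 4 (mod 24), yet 10 ≡ 10 (mod 24), not 2.

The forward direction holds; the converse fails.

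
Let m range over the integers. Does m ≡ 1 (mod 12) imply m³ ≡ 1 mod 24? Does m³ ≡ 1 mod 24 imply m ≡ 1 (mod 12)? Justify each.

Not equivalent: only (⇐) holds.

(→) This fails: take m = 13. Then 13 ≡ 1 (mod 12), but 13³ = 2197 ≡ 13 (mod 24), not 1.

(←) Conversely, the residues r modulo 24 with r³ ≡ 1 (mod 24) are exactly {1}, and each is ≡ 1 (mod 12).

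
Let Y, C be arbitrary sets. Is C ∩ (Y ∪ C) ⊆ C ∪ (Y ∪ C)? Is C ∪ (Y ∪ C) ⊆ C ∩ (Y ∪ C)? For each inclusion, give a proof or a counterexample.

Forward inclusion. Let x ∈ C ∩ (Y ∪ C). Then either x ∈ C and x ∉ Y; or x ∈ Y ∩ C. In each case x ∈ C ∪ (Y ∪ C), so C ∩ (Y ∪ C) ⊆ C ∪ (Y ∪ C).

Reverse inclusion. This inclusion fails. Take Y = {1}, C = ∅; then 1 ∈ C ∪ (Y ∪ C) but 1 ∉ C ∩ (Y ∪ C).

The sets are not equal: only the forward inclusion holds.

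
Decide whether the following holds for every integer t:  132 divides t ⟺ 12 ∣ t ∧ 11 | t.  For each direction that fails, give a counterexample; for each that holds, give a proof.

[⇐] Suppose 12 ∣ t and 11 ∣ t. Any common multiple of 12 and 11 is a multiple of their lcm; here gcd(12, 11) = 1, so lcm(12, 11) = 12·11 = 132, so 132 ∣ t.

[⇒] If 132 ∣ t, write t = 132q. Since 132 = 11·12, t = 12·(11q), so 12 ∣ t; and since 132 = 12·11, t = 11·(12q), so 11 ∣ t.

Equivalent; both directions hold.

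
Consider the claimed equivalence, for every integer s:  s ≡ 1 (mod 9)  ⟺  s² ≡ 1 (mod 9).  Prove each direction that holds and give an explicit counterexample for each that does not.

Only the forward implication holds.

(→) Suppose s ≡ 1 (mod 9). Write s = 9j + 1. Then (9j + 1)² = 81j² + 18j + 1 = 9(9j² + 2j) + 1, so s² ≡ 1 (mod 9).

(←) This fails: take s = 8. Then 8² = 64 ≡ 1 (mod 9), yet 8 ≡ 8 (mod 9), not 1.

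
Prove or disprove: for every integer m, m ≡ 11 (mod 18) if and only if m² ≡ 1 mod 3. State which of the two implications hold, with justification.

Not equivalent: only (⇒) holds.

(⇒) Suppose m ≡ 11 (mod 18). Then m² ≡ 11² = 121 (mod 18), and since 3 ∣ 18, also m² ≡ 1 (mod 3).

(⇐) This fails: take m = 1. Then 1² = 1 ≡ 1 (mod 3), yet 1 ≡ 1 (mod 18), not 11.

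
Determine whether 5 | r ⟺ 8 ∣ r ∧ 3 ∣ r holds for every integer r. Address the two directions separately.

Neither implication holds.

(⇒) This fails: take r = 5. Certainly 5 ∣ 5, but 8 ∤ 5.

(⇐) This fails: take r = 24. Both 8 ∣ 24 and 3 ∣ 24, yet 24 is not a multiple of 5 (since 24 = 4·5 + 4), so 5 ∤ 24.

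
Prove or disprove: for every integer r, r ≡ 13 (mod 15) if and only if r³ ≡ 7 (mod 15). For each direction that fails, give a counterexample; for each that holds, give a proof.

The biconditional holds.

(⟹) Suppose r ≡ 13 (mod 15). Write r = 15j + 13. Then (15j + 13)³ = 3375j³ + 8775j² + 7605j + 2197 = 15(225j³ + 585j² + 507j + 146) + 7, so r³ ≡ 7 (mod 15).

(⟸) Conversely, suppose r³ ≡ 7 (mod 15). The only residue r in {0, …, 14} with r³ ≡ 7 (mod 15) is r = 13, so r ≡ 13 (mod 15).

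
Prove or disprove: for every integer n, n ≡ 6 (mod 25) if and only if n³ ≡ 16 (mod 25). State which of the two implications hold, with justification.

Both directions hold.

(→) Suppose n ≡ 6 (mod 25). Write n = 25j + 6. Then (25j + 6)³ = 15625j³ + 11250j² + 2700j + 216 = 25(625j³ + 450j² + 108j + 8) + 16, so n³ ≡ 16 (mod 25).

(←) Conversely, suppose n³ ≡ 16 (mod 25). The only residue r in {0, …, 24} with r³ ≡ 16 (mod 25) is r = 6, so n ≡ 6 (mod 25).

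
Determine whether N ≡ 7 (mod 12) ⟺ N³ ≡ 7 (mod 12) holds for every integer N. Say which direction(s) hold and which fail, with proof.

Equivalent; both directions hold.

[⇒] Suppose N ≡ 7 (mod 12). Write N = 12j + 7. Then (12j + 7)³ = 1728j³ + 3024j² + 1764j + 343 = 12(144j³ + 252j² + 147j + 28) + 7, so N³ ≡ 7 (mod 12).

[⇐] Conversely, suppose N³ ≡ 7 (mod 12). The only residue r in {0, …, 11} with r³ ≡ 7 (mod 12) is r = 7, so N ≡ 7 (mod 12).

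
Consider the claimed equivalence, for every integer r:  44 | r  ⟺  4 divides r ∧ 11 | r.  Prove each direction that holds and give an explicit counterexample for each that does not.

Both directions hold.

[⇐] Suppose 4 ∣ r and 11 ∣ r. Any common multiple of 4 and 11 is a multiple of their lcm; here gcd(4, 11) = 1, so lcm(4, 11) = 4·11 = 44, so 44 ∣ r.

[⇒] If 44 ∣ r, write r = 44q. Since 44 = 11·4, r = 4·(11q), so 4 ∣ r; and since 44 = 4·11, r = 11·(4q), so 11 ∣ r.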